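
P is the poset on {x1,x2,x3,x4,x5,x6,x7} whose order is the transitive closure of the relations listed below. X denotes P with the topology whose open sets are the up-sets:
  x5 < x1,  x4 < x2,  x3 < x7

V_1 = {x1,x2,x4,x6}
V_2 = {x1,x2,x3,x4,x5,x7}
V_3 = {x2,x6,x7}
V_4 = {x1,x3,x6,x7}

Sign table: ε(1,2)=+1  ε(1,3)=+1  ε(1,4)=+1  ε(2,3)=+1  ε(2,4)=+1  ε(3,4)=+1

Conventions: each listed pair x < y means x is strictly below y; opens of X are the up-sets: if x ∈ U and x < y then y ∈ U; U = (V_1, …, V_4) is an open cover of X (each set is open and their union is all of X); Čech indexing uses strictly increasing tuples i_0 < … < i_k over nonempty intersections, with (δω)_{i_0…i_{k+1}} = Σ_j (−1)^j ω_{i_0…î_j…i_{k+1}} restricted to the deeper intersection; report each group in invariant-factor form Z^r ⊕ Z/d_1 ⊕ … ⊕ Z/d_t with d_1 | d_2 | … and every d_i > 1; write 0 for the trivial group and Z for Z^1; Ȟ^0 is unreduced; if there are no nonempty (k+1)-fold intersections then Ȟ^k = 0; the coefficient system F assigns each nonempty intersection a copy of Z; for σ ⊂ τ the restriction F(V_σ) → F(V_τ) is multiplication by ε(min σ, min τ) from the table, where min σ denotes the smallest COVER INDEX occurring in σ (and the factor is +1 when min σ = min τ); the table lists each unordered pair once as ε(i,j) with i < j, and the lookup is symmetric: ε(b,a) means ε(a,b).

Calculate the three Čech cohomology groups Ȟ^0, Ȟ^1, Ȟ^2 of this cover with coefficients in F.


Ȟ^0(U;F) ≅ Z, Ȟ^1(U;F) ≅ 0 and Ȟ^2(U;F) ≅ Z

nerve simplices:
  V12={x1,x2,x4} V13={x2,x6} V14={x1,x6} V23={x2,x7} V24={x1,x3,x7} V34={x6,x7}
  V123={x2} V124={x1} V134={x6} V234={x7}
C dims 4,6,4; δ0: rk 3, SNF 1^3; δ1: rk 3, SNF 1^3
degree 0: 4−3−0 = 1 → Ȟ^0 ≅ Z
degree 1: 6−3−3 = 0 → Ȟ^1 ≅ 0
degree 2: 4−0−3 = 1 → Ȟ^2 ≅ Z


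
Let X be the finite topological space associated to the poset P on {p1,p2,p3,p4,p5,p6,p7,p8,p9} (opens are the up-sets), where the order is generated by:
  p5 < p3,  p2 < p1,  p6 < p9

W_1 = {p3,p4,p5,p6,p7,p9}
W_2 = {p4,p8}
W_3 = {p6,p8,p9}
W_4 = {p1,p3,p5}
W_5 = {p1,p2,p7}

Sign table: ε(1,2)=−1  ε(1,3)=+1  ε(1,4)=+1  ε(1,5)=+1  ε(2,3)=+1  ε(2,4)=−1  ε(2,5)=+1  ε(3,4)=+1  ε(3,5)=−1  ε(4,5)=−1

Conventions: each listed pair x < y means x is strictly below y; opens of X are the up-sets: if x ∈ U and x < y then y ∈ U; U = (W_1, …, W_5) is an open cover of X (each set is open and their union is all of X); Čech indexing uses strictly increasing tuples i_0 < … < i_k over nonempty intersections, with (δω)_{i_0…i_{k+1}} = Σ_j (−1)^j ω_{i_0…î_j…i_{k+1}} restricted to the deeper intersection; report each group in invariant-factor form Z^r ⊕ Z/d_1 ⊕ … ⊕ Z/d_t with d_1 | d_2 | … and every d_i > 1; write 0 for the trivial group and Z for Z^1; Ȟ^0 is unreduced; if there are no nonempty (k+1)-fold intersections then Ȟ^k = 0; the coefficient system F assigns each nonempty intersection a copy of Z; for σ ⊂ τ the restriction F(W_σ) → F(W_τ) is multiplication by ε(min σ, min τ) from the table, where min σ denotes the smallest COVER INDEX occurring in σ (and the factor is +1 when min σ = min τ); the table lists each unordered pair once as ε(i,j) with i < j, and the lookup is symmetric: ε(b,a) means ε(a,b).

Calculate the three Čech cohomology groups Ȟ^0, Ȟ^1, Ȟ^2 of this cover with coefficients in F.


cover nerve:
  W12={p4} W13={p6,p9} W14={p3,p5} W15={p7} W23={p8} W45={p1}
C dims 5,6; δ0: rk 5, SNF 1^4·2
Ȟ^0: (5−5)−0=0 ⇒ 0
Ȟ^1: (6−0)−5=1 plus torsion [2] ⇒ Z ⊕ Z/2
Ȟ^2: (0−0)−0=0 ⇒ 0

Ȟ^0(U;F) ≅ 0, Ȟ^1(U;F) ≅ Z ⊕ Z/2, Ȟ^2(U;F) ≅ 0


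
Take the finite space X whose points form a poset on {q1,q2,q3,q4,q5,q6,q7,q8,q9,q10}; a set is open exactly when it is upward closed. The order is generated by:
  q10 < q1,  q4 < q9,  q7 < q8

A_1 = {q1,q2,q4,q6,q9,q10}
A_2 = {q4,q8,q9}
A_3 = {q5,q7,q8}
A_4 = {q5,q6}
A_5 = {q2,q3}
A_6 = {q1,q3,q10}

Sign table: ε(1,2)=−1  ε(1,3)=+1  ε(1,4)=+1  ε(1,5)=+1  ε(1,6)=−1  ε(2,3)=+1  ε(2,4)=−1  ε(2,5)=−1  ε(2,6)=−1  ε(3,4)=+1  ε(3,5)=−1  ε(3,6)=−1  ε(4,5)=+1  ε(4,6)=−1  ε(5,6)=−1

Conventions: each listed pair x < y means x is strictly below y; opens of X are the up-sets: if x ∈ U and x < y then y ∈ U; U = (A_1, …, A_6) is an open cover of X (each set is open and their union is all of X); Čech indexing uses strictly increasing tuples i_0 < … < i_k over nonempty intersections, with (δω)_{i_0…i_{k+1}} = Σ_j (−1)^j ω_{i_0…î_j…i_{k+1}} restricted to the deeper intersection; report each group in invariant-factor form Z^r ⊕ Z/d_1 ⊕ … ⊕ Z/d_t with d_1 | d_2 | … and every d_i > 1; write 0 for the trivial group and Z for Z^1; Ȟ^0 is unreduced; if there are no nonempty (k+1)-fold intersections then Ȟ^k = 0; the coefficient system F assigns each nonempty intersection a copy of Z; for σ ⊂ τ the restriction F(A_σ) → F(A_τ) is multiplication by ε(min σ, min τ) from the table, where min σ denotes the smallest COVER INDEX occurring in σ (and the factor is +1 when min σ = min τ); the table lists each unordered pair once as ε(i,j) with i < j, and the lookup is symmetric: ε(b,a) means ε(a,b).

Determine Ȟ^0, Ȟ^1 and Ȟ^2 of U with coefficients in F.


nerve simplices:
  A12={q4,q9} A14={q6} A15={q2} A16={q1,q10} A23={q8} A34={q5} A56={q3}
C dims 6,7; δ0: rk 6, SNF 1^5·2
degree 0: 6−6−0 = 0 → Ȟ^0 ≅ 0
degree 1: 7−0−6 = 1 plus torsion [2] → Ȟ^1 ≅ Z ⊕ Z/2
degree 2: 0−0−0 = 0 → Ȟ^2 ≅ 0

Ȟ^0 = 0; Ȟ^1 = Z ⊕ Z/2; Ȟ^2 = 0


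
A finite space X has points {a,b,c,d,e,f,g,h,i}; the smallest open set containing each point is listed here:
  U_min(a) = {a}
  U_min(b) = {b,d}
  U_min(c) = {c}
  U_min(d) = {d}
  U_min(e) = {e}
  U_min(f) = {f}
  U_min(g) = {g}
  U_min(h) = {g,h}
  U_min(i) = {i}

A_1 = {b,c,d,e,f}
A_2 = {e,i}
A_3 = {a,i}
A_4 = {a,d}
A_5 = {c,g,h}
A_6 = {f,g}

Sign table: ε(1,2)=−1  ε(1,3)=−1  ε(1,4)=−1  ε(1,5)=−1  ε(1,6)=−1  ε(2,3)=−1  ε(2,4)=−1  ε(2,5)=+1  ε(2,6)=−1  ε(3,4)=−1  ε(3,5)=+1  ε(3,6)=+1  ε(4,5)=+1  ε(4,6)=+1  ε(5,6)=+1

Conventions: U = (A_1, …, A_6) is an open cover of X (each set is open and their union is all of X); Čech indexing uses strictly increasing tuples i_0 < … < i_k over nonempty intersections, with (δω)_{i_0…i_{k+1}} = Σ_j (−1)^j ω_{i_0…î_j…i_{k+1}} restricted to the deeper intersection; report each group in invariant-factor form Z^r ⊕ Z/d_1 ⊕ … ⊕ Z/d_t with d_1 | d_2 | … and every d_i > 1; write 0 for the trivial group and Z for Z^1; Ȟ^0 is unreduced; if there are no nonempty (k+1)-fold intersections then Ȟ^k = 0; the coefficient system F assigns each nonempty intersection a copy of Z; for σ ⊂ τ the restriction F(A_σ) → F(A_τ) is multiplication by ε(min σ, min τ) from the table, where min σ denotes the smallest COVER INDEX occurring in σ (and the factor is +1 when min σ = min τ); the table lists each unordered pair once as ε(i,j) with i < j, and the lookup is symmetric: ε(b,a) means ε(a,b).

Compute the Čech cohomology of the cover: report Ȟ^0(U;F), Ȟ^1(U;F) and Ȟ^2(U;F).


Ȟ^0(U;F) ≅ Z; Ȟ^1(U;F) ≅ Z^2; Ȟ^2(U;F) ≅ 0

nerve simplices:
  A12={e} A14={d} A15={c} A16={f} A23={i} A34={a} A56={g}
C dims 6,7; δ0: rk 5, SNF 1^5
degree 0: 6−5−0 = 1 → Ȟ^0 ≅ Z
degree 1: 7−0−5 = 2 → Ȟ^1 ≅ Z^2
degree 2: 0−0−0 = 0 → Ȟ^2 ≅ 0


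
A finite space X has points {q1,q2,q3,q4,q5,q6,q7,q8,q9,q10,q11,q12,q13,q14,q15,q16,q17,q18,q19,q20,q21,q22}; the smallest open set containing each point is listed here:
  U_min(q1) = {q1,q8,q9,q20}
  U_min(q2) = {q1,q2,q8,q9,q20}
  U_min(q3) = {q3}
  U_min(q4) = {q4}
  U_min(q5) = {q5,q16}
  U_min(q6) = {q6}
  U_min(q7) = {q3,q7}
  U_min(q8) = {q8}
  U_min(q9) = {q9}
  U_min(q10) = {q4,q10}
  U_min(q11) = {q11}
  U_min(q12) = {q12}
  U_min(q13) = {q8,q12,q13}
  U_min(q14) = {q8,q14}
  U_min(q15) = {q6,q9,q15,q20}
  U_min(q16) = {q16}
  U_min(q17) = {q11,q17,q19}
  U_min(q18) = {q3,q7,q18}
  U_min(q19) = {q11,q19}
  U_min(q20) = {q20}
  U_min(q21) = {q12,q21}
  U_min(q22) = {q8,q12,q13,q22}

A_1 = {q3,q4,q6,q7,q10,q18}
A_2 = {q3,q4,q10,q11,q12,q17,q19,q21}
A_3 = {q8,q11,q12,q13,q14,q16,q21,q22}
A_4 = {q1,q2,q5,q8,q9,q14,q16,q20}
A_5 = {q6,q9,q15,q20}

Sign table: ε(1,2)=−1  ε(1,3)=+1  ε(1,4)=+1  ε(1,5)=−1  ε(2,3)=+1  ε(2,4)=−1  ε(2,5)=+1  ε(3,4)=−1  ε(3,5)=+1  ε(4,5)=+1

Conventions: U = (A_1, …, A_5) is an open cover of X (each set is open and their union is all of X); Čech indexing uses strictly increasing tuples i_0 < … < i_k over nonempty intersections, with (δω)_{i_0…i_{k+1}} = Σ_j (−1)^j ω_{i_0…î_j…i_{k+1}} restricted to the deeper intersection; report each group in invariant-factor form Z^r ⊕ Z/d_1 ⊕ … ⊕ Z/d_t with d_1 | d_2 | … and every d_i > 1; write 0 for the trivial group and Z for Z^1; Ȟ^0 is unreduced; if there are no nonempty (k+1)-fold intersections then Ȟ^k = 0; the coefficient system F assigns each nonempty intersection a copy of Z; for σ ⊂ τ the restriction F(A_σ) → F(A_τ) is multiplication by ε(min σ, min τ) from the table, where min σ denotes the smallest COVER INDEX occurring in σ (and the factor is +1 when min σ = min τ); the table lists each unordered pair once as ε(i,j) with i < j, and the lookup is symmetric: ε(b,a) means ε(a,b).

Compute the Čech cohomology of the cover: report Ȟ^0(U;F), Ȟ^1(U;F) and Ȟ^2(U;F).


cover nerve:
  A12={q3,q4,q10} A15={q6} A23={q11,q12,q21} A34={q8,q14,q16} A45={q9,q20}
C dims 5,5; δ0: rk 5, SNF 1^4·2
Ȟ^0: (5−5)−0=0 ⇒ 0
Ȟ^1: (5−0)−5=0 plus torsion [2] ⇒ Z/2
Ȟ^2: (0−0)−0=0 ⇒ 0

Ȟ^0 = 0, Ȟ^1 = Z/2, Ȟ^2 = 0


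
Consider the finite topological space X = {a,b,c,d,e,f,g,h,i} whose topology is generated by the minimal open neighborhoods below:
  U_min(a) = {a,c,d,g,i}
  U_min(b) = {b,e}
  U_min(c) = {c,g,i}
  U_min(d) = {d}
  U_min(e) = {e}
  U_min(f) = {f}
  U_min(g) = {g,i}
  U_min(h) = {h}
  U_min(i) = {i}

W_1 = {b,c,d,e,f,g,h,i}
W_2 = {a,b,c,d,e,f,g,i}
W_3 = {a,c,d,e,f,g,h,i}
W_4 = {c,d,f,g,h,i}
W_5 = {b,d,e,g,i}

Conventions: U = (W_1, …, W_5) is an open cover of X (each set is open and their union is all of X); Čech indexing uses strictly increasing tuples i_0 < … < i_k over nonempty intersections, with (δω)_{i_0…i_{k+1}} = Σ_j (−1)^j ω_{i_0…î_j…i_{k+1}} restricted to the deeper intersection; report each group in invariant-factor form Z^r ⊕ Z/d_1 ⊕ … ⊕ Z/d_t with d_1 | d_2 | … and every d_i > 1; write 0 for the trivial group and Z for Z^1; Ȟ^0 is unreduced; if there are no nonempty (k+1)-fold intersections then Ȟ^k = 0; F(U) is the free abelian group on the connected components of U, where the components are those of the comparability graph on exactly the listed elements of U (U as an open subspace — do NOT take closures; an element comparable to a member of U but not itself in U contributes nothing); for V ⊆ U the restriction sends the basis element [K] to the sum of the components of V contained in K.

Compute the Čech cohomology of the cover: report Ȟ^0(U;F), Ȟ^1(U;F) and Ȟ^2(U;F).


Ȟ^0 ≅ Z^4, Ȟ^1 ≅ 0, Ȟ^2 ≅ 0

nonempty intersections:
  W12={b,c,d,e,f,g,i} W13={c,d,e,f,g,h,i} W14={c,d,f,g,h,i} W15={b,d,e,g,i} W23={a,c,d,e,f,g,i} W24={c,d,f,g,i} W25={b,d,e,g,i} W34={c,d,f,g,h,i} W35={d,e,g,i} W45={d,g,i}
  W123={c,d,e,f,g,i} W124={c,d,f,g,i} W125={b,d,e,g,i} W134={c,d,f,g,h,i} W135={d,e,g,i} W145={d,g,i} W234={c,d,f,g,i} W235={d,e,g,i} W245={d,g,i} W345={d,g,i}
  W1234={c,d,f,g,i} W1235={d,e,g,i} W1245={d,g,i} W1345={d,g,i} W2345={d,g,i}
  W12345={d,g,i}
components per intersection:
  W1: {b,e} {c,g,i} {d} {f} {h}
  W2: {a,c,d,g,i} {b,e} {f}
  W3: {a,c,d,g,i} {e} {f} {h}
  W4: {c,g,i} {d} {f} {h}
  W5: {b,e} {d} {g,i}
  W12: {b,e} {c,g,i} {d} {f}
  W13: {c,g,i} {d} {e} {f} {h}
  W14: {c,g,i} {d} {f} {h}
  W15: {b,e} {d} {g,i}
  W23: {a,c,d,g,i} {e} {f}
  W24: {c,g,i} {d} {f}
  W25: {b,e} {d} {g,i}
  W34: {c,g,i} {d} {f} {h}
  W35: {d} {e} {g,i}
  W45: {d} {g,i}
  W123: {c,g,i} {d} {e} {f}
  W124: {c,g,i} {d} {f}
  W125: {b,e} {d} {g,i}
  W134: {c,g,i} {d} {f} {h}
  W135: {d} {e} {g,i}
  W145: {d} {g,i}
  W234: {c,g,i} {d} {f}
  W235: {d} {e} {g,i}
  W245: {d} {g,i}
  W345: {d} {g,i}
  W1234: {c,g,i} {d} {f}
  W1235: {d} {e} {g,i}
  W1245: {d} {g,i}
  W1345: {d} {g,i}
  W2345: {d} {g,i}
  W12345: {d} {g,i}
C dims 19,34,29,12; δ0: rk 15, SNF 1^15; δ1: rk 19, SNF 1^19; δ2: rk 10, SNF 1^10
Ȟ^0: (19−15)−0=4 ⇒ Z^4
Ȟ^1: (34−19)−15=0 ⇒ 0
Ȟ^2: (29−10)−19=0 ⇒ 0


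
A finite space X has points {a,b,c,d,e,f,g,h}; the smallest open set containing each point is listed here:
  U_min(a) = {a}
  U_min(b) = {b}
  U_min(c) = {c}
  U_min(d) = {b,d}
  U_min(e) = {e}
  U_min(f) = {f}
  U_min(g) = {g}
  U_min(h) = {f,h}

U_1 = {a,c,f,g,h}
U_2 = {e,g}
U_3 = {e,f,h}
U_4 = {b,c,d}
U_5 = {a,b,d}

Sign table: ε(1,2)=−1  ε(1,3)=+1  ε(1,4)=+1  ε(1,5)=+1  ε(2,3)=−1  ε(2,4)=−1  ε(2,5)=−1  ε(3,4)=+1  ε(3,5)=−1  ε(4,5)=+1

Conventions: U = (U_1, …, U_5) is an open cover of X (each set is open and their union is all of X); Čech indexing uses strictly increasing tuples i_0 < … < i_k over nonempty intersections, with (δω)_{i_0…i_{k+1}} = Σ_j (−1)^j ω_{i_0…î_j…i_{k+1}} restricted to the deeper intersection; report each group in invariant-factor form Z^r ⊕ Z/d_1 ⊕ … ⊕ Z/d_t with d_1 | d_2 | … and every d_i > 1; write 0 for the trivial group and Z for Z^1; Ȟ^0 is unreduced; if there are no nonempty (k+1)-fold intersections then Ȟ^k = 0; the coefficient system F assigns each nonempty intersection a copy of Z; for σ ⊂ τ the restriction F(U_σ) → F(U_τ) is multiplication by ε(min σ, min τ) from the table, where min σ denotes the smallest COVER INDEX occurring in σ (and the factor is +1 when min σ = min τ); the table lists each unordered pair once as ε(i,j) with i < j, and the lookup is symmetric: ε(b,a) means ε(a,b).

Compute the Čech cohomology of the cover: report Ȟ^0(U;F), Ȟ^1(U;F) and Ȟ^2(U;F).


Ȟ^0(U;F) ≅ Z,  Ȟ^1(U;F) ≅ Z^2,  Ȟ^2(U;F) ≅ 0

intersection data:
  U12={g} U13={f,h} U14={c} U15={a} U23={e} U45={b,d}
C dims 5,6; δ0: rk 4, SNF 1^4
Ȟ^0 = (5 − 4) − 0 = 1, so Ȟ^0 ≅ Z
Ȟ^1 = (6 − 0) − 4 = 2, so Ȟ^1 ≅ Z^2
Ȟ^2 = (0 − 0) − 0 = 0, so Ȟ^2 ≅ 0


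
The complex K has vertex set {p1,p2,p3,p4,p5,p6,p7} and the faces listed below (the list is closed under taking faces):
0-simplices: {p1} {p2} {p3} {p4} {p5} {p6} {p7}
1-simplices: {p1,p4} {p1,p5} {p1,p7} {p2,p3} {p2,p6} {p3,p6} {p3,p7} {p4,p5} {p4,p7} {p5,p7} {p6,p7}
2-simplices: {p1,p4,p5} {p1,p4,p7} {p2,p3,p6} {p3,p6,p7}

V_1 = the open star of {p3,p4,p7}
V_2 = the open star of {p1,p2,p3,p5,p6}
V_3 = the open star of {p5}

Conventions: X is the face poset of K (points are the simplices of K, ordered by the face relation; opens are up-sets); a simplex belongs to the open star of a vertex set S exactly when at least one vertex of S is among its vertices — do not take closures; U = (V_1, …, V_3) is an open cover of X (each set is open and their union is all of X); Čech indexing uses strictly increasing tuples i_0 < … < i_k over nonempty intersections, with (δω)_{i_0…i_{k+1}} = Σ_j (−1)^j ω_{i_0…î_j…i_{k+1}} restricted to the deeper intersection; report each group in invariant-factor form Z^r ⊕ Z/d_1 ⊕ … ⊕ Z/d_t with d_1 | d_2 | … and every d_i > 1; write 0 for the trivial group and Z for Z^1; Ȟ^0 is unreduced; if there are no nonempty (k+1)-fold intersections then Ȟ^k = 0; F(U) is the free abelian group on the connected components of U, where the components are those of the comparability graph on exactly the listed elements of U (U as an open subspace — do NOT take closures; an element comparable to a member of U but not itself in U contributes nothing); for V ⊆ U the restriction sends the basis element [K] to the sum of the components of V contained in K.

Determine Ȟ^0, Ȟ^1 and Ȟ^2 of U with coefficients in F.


intersection data:
  V1={{p3},{p4},{p7},{p1,p4},{p1,p7},{p2,p3},{p3,p6},{p3,p7},{p4,p5},{p4,p7},{p5,p7},{p6,p7},{p1,p4,p5},{p1,p4,p7},{p2,p3,p6},{p3,p6,p7}} V2={{p1},{p2},{p3},{p5},{p6},{p1,p4},{p1,p5},{p1,p7},{p2,p3},{p2,p6},{p3,p6},{p3,p7},{p4,p5},{p5,p7},{p6,p7},{p1,p4,p5},{p1,p4,p7},{p2,p3,p6},{p3,p6,p7}} V3={{p5},{p1,p5},{p4,p5},{p5,p7},{p1,p4,p5}}
  V12={{p3},{p1,p4},{p1,p7},{p2,p3},{p3,p6},{p3,p7},{p4,p5},{p5,p7},{p6,p7},{p1,p4,p5},{p1,p4,p7},{p2,p3,p6},{p3,p6,p7}} V13={{p4,p5},{p5,p7},{p1,p4,p5}} V23={{p5},{p1,p5},{p4,p5},{p5,p7},{p1,p4,p5}}
  V123={{p4,p5},{p5,p7},{p1,p4,p5}}
components per intersection:
  V1: {{p3},{p4},{p7},{p1,p4},{p1,p7},{p2,p3},{p3,p6},{p3,p7},{p4,p5},{p4,p7},{p5,p7},{p6,p7},{p1,p4,p5},{p1,p4,p7},{p2,p3,p6},{p3,p6,p7}}
  V2: {{p1},{p5},{p1,p4},{p1,p5},{p1,p7},{p4,p5},{p5,p7},{p1,p4,p5},{p1,p4,p7}} {{p2},{p3},{p6},{p2,p3},{p2,p6},{p3,p6},{p3,p7},{p6,p7},{p2,p3,p6},{p3,p6,p7}}
  V3: {{p5},{p1,p5},{p4,p5},{p5,p7},{p1,p4,p5}}
  V12: {{p3},{p2,p3},{p3,p6},{p3,p7},{p6,p7},{p2,p3,p6},{p3,p6,p7}} {{p1,p4},{p1,p7},{p4,p5},{p1,p4,p5},{p1,p4,p7}} {{p5,p7}}
  V13: {{p4,p5},{p1,p4,p5}} {{p5,p7}}
  V23: {{p5},{p1,p5},{p4,p5},{p5,p7},{p1,p4,p5}}
  V123: {{p4,p5},{p1,p4,p5}} {{p5,p7}}
C dims 4,6,2; δ0: rk 3, SNF 1^3; δ1: rk 2, SNF 1^2
Ȟ^0 = (4 − 3) − 0 = 1, so Ȟ^0 ≅ Z
Ȟ^1 = (6 − 2) − 3 = 1, so Ȟ^1 ≅ Z
Ȟ^2 = (2 − 0) − 2 = 0, so Ȟ^2 ≅ 0

Ȟ^0 ≅ Z, Ȟ^1 ≅ Z, Ȟ^2 ≅ 0


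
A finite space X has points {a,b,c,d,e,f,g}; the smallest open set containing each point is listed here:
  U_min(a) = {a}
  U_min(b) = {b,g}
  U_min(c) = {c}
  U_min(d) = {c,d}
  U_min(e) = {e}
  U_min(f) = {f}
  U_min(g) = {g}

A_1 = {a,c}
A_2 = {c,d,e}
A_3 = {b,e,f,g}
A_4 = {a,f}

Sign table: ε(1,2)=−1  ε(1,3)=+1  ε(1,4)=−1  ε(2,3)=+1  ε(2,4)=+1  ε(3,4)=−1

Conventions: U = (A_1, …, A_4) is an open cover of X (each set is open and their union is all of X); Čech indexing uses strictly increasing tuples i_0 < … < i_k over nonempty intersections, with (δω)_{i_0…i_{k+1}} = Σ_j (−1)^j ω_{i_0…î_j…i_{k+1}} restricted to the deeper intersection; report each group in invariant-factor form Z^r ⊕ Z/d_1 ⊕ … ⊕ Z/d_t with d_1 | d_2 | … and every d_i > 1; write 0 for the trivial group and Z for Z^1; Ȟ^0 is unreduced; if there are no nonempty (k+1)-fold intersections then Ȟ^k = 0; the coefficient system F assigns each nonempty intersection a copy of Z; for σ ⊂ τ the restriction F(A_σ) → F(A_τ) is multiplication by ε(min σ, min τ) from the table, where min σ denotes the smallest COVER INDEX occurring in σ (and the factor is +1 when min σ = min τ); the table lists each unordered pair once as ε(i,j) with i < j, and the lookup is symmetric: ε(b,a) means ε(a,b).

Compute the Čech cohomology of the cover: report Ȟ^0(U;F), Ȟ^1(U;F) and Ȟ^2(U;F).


Ȟ^0 ≅ 0, Ȟ^1 ≅ Z/2 and Ȟ^2 ≅ 0

intersection data:
  A12={c} A14={a} A23={e} A34={f}
C dims 4,4; δ0: rk 4, SNF 1^3·2
Ȟ^0 = (4 − 4) − 0 = 0, so Ȟ^0 ≅ 0
Ȟ^1 = (4 − 0) − 4 = 0 plus torsion [2], so Ȟ^1 ≅ Z/2
Ȟ^2 = (0 − 0) − 0 = 0, so Ȟ^2 ≅ 0


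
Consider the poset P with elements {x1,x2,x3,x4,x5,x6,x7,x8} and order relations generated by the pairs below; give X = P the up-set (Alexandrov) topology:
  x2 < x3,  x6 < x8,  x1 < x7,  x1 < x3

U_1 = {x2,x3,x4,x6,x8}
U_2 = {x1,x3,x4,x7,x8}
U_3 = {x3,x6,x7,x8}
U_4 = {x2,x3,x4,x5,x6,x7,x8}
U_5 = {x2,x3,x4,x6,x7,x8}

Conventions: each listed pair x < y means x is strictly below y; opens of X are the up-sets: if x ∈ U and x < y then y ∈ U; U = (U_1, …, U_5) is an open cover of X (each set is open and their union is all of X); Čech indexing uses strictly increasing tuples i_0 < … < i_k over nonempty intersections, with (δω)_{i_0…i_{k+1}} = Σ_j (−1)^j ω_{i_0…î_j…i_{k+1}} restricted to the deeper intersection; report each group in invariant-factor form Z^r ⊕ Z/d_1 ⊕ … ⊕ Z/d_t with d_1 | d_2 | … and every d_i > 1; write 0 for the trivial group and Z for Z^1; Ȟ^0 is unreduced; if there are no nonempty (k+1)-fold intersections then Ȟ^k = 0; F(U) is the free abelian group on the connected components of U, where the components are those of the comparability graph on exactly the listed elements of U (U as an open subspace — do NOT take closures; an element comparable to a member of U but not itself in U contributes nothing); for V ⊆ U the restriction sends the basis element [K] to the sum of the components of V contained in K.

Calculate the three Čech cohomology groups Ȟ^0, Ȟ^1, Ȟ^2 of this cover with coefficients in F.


Ȟ^0(U;F) ≅ Z^4, Ȟ^1(U;F) ≅ 0 and Ȟ^2(U;F) ≅ 0

nerve simplices:
  U12={x3,x4,x8} U13={x3,x6,x8} U14={x2,x3,x4,x6,x8} U15={x2,x3,x4,x6,x8} U23={x3,x7,x8} U24={x3,x4,x7,x8} U25={x3,x4,x7,x8} U34={x3,x6,x7,x8} U35={x3,x6,x7,x8} U45={x2,x3,x4,x6,x7,x8}
  U123={x3,x8} U124={x3,x4,x8} U125={x3,x4,x8} U134={x3,x6,x8} U135={x3,x6,x8} U145={x2,x3,x4,x6,x8} U234={x3,x7,x8} U235={x3,x7,x8} U245={x3,x4,x7,x8} U345={x3,x6,x7,x8}
  U1234={x3,x8} U1235={x3,x8} U1245={x3,x4,x8} U1345={x3,x6,x8} U2345={x3,x7,x8}
  U12345={x3,x8}
components per intersection:
  U1: {x2,x3} {x4} {x6,x8}
  U2: {x1,x3,x7} {x4} {x8}
  U3: {x3} {x6,x8} {x7}
  U4: {x2,x3} {x4} {x5} {x6,x8} {x7}
  U5: {x2,x3} {x4} {x6,x8} {x7}
  U12: {x3} {x4} {x8}
  U13: {x3} {x6,x8}
  U14: {x2,x3} {x4} {x6,x8}
  U15: {x2,x3} {x4} {x6,x8}
  U23: {x3} {x7} {x8}
  U24: {x3} {x4} {x7} {x8}
  U25: {x3} {x4} {x7} {x8}
  U34: {x3} {x6,x8} {x7}
  U35: {x3} {x6,x8} {x7}
  U45: {x2,x3} {x4} {x6,x8} {x7}
  U123: {x3} {x8}
  U124: {x3} {x4} {x8}
  U125: {x3} {x4} {x8}
  U134: {x3} {x6,x8}
  U135: {x3} {x6,x8}
  U145: {x2,x3} {x4} {x6,x8}
  U234: {x3} {x7} {x8}
  U235: {x3} {x7} {x8}
  U245: {x3} {x4} {x7} {x8}
  U345: {x3} {x6,x8} {x7}
  U1234: {x3} {x8}
  U1235: {x3} {x8}
  U1245: {x3} {x4} {x8}
  U1345: {x3} {x6,x8}
  U2345: {x3} {x7} {x8}
  U12345: {x3} {x8}
C dims 18,32,28,12; δ0: rk 14, SNF 1^14; δ1: rk 18, SNF 1^18; δ2: rk 10, SNF 1^10
degree 0: 18−14−0 = 4 → Ȟ^0 ≅ Z^4
degree 1: 32−18−14 = 0 → Ȟ^1 ≅ 0
degree 2: 28−10−18 = 0 → Ȟ^2 ≅ 0


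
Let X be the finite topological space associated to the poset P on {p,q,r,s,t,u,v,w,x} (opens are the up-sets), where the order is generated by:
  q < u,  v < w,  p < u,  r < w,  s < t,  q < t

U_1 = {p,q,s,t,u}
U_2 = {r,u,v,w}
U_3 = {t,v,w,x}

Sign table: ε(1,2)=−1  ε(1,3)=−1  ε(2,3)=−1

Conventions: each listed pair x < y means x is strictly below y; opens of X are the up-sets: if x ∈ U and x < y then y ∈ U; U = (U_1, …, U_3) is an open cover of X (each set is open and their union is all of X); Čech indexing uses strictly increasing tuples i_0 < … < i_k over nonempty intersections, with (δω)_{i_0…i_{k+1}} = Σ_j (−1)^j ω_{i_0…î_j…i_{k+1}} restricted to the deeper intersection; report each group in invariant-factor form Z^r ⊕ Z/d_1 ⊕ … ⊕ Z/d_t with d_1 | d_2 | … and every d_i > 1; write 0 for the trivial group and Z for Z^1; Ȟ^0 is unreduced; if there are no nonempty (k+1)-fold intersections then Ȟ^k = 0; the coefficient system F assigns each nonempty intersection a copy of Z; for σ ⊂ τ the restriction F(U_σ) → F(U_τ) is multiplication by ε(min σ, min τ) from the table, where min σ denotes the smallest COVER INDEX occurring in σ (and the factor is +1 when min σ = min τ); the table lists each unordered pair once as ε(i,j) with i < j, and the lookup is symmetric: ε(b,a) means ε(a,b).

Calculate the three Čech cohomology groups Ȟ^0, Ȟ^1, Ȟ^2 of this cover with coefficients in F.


Ȟ^0 = 0, Ȟ^1 = Z/2 and Ȟ^2 = 0

nerve simplices:
  U12={u} U13={t} U23={v,w}
C dims 3,3; δ0: rk 3, SNF 1^2·2
degree 0: 3−3−0 = 0 → Ȟ^0 ≅ 0
degree 1: 3−0−3 = 0 plus torsion [2] → Ȟ^1 ≅ Z/2
degree 2: 0−0−0 = 0 → Ȟ^2 ≅ 0


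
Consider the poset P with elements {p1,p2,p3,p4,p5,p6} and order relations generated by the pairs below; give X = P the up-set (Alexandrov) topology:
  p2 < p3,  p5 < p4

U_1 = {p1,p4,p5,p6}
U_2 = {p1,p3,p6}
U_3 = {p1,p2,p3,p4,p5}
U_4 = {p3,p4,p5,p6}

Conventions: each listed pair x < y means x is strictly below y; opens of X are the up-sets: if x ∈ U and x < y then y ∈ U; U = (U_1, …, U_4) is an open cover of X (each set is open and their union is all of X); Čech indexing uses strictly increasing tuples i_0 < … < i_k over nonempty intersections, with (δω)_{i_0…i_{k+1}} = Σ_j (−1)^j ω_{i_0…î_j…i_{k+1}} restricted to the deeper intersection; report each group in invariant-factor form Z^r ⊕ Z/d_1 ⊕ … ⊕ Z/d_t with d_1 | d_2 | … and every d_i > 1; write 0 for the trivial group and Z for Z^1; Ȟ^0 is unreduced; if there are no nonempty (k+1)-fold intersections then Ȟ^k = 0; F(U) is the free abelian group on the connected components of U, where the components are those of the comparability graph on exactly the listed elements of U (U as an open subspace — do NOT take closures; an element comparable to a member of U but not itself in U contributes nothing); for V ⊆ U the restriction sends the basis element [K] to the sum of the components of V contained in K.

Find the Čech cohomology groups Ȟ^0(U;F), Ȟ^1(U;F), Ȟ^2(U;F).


nonempty overlaps:
  U12={p1,p6} U13={p1,p4,p5} U14={p4,p5,p6} U23={p1,p3} U24={p3,p6} U34={p3,p4,p5}
  U123={p1} U124={p6} U134={p4,p5} U234={p3}
components per intersection:
  U1: {p1} {p4,p5} {p6}
  U2: {p1} {p3} {p6}
  U3: {p1} {p2,p3} {p4,p5}
  U4: {p3} {p4,p5} {p6}
  U12: {p1} {p6}
  U13: {p1} {p4,p5}
  U14: {p4,p5} {p6}
  U23: {p1} {p3}
  U24: {p3} {p6}
  U34: {p3} {p4,p5}
  U123: {p1}
  U124: {p6}
  U134: {p4,p5}
  U234: {p3}
C dims 12,12,4; δ0: rk 8, SNF 1^8; δ1: rk 4, SNF 1^4
degree 0: 12−8−0 = 4 → Ȟ^0 ≅ Z^4
degree 1: 12−4−8 = 0 → Ȟ^1 ≅ 0
degree 2: 4−0−4 = 0 → Ȟ^2 ≅ 0

Ȟ^0 ≅ Z^4, Ȟ^1 ≅ 0 and Ȟ^2 ≅ 0


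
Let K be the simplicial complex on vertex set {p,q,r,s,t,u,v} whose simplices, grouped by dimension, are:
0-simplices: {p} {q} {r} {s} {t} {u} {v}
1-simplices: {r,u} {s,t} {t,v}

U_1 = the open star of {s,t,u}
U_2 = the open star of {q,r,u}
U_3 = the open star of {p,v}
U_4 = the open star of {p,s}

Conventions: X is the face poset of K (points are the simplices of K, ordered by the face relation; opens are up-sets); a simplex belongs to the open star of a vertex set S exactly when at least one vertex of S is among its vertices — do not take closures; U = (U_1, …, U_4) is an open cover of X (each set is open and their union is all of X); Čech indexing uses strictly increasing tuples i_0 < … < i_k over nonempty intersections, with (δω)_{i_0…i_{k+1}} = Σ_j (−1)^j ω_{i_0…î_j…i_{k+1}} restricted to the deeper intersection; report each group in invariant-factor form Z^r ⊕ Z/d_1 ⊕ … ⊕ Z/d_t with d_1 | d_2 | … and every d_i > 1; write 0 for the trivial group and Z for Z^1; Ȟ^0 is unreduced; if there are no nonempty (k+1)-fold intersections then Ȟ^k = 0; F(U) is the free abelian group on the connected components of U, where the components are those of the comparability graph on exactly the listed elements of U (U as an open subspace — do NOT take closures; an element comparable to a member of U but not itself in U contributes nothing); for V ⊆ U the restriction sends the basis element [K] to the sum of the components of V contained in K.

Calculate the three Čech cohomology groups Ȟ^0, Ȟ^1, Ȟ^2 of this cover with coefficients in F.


Ȟ^0 = Z^4,  Ȟ^1 = 0,  Ȟ^2 = 0

nonempty intersections:
  U1={{s},{t},{u},{r,u},{s,t},{t,v}} U2={{q},{r},{u},{r,u}} U3={{p},{v},{t,v}} U4={{p},{s},{s,t}}
  U12={{u},{r,u}} U13={{t,v}} U14={{s},{s,t}} U34={{p}}
components per intersection:
  U1: {{s},{t},{s,t},{t,v}} {{u},{r,u}}
  U2: {{q}} {{r},{u},{r,u}}
  U3: {{p}} {{v},{t,v}}
  U4: {{p}} {{s},{s,t}}
  U12: {{u},{r,u}}
  U13: {{t,v}}
  U14: {{s},{s,t}}
  U34: {{p}}
C dims 8,4; δ0: rk 4, SNF 1^4
Ȟ^0: (8−4)−0=4 ⇒ Z^4
Ȟ^1: (4−0)−4=0 ⇒ 0
Ȟ^2: (0−0)−0=0 ⇒ 0


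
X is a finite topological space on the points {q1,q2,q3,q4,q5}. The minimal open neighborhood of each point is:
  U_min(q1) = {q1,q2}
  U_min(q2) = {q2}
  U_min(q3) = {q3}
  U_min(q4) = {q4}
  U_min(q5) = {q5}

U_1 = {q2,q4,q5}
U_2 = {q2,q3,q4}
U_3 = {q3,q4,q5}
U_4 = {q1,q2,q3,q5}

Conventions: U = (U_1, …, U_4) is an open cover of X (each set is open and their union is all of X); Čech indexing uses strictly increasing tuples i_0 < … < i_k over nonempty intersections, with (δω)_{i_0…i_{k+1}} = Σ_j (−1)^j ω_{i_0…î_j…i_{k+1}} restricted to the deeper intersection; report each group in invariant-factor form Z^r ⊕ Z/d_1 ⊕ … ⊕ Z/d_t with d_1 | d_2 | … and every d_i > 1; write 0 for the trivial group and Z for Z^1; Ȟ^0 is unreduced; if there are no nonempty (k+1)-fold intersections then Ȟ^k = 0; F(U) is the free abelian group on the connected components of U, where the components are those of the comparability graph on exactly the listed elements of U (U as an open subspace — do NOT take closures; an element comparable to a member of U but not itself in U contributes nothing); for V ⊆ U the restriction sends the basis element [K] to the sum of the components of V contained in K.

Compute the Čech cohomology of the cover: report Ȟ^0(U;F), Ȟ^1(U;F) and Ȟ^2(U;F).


intersection data:
  U12={q2,q4} U13={q4,q5} U14={q2,q5} U23={q3,q4} U24={q2,q3} U34={q3,q5}
  U123={q4} U124={q2} U134={q5} U234={q3}
components per intersection:
  U1: {q2} {q4} {q5}
  U2: {q2} {q3} {q4}
  U3: {q3} {q4} {q5}
  U4: {q1,q2} {q3} {q5}
  U12: {q2} {q4}
  U13: {q4} {q5}
  U14: {q2} {q5}
  U23: {q3} {q4}
  U24: {q2} {q3}
  U34: {q3} {q5}
  U123: {q4}
  U124: {q2}
  U134: {q5}
  U234: {q3}
C dims 12,12,4; δ0: rk 8, SNF 1^8; δ1: rk 4, SNF 1^4
Ȟ^0 = (12 − 8) − 0 = 4, so Ȟ^0 ≅ Z^4
Ȟ^1 = (12 − 4) − 8 = 0, so Ȟ^1 ≅ 0
Ȟ^2 = (4 − 0) − 4 = 0, so Ȟ^2 ≅ 0

Ȟ^0 = Z^4, Ȟ^1 = 0, Ȟ^2 = 0


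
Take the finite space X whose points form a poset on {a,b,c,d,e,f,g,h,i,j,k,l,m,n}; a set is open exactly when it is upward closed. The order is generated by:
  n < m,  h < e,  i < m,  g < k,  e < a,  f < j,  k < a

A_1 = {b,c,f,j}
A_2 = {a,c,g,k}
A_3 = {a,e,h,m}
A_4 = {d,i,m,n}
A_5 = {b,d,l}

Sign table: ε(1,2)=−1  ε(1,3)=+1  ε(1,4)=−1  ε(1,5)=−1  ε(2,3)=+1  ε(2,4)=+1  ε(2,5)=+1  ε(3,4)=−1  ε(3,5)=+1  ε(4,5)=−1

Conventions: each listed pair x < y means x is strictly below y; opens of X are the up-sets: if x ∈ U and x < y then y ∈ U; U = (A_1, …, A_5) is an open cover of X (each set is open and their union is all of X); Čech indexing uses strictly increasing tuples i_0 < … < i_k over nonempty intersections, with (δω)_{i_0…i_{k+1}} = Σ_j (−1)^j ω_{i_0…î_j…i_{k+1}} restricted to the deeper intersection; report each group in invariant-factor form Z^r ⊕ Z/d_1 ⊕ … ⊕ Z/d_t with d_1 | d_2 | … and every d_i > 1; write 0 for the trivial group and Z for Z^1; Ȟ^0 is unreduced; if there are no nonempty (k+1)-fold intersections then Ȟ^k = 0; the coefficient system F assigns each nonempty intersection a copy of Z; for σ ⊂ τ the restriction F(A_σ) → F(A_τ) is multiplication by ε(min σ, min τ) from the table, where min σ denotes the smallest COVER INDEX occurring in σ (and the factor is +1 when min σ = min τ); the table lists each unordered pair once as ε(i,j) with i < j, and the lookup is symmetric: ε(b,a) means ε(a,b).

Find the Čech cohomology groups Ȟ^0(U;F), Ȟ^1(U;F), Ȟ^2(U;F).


nerve of the cover:
  A12={c} A15={b} A23={a} A34={m} A45={d}
C dims 5,5; δ0: rk 4, SNF 1^4
Ȟ^0 = (5 − 4) − 0 = 1, so Ȟ^0 ≅ Z
Ȟ^1 = (5 − 0) − 4 = 1, so Ȟ^1 ≅ Z
Ȟ^2 = (0 − 0) − 0 = 0, so Ȟ^2 ≅ 0

Ȟ^0(U;F) ≅ Z,  Ȟ^1(U;F) ≅ Z,  Ȟ^2(U;F) ≅ 0


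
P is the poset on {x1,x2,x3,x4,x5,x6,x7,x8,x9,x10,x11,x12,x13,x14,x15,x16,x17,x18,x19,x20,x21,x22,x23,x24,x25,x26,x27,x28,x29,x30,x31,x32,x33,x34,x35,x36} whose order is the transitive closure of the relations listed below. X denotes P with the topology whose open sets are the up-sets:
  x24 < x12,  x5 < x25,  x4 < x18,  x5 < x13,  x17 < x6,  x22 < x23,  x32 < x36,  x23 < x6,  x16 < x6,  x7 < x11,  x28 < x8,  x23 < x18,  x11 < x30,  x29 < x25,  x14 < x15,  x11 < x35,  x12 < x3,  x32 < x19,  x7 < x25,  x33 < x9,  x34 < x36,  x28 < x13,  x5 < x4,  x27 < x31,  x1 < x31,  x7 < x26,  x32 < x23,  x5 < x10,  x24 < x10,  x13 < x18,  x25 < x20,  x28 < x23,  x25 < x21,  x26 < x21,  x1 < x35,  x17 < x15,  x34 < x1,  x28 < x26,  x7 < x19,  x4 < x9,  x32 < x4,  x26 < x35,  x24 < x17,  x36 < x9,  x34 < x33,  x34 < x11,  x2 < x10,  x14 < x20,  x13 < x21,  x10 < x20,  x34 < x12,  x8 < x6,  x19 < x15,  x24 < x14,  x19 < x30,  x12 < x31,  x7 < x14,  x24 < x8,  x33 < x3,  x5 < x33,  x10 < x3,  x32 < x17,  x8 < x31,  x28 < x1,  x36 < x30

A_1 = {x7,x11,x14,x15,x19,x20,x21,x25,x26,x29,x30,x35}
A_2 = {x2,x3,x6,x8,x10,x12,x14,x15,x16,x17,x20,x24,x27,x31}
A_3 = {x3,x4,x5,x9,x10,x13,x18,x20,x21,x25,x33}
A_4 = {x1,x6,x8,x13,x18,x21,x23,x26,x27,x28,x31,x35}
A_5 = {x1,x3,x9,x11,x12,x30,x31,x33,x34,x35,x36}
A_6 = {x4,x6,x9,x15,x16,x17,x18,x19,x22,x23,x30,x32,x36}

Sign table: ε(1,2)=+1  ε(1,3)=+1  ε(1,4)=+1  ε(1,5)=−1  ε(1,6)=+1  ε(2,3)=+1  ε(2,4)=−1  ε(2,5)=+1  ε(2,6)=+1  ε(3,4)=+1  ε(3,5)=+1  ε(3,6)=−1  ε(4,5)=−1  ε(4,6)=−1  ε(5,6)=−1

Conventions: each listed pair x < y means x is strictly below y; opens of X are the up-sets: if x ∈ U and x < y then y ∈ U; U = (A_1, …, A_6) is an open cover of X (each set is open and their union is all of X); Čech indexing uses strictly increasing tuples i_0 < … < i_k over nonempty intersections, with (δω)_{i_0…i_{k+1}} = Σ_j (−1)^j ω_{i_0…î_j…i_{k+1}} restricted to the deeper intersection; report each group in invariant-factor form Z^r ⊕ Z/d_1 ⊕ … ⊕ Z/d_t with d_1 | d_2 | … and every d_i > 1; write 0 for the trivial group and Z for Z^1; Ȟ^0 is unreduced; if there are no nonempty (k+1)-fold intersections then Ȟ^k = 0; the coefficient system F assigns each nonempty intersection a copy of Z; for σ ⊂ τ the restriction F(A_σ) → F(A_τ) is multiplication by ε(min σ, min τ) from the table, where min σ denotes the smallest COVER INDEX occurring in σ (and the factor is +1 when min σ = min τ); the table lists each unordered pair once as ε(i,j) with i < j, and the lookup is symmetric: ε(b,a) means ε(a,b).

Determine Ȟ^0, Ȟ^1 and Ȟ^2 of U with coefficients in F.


Ȟ^0(U;F) ≅ 0,  Ȟ^1(U;F) ≅ Z/2,  Ȟ^2(U;F) ≅ Z

cover nerve:
  A12={x14,x15,x20} A13={x20,x21,x25} A14={x21,x26,x35} A15={x11,x30,x35} A16={x15,x19,x30} A23={x3,x10,x20} A24={x6,x8,x27,x31} A25={x3,x12,x31} A26={x6,x15,x16,x17} A34={x13,x18,x21} A35={x3,x9,x33} A36={x4,x9,x18} A45={x1,x31,x35} A46={x6,x18,x23} A56={x9,x30,x36}
  A123={x20} A126={x15} A134={x21} A145={x35} A156={x30} A235={x3} A245={x31} A246={x6} A346={x18} A356={x9}
C dims 6,15,10; δ0: rk 6, SNF 1^5·2; δ1: rk 9, SNF 1^9
Ȟ^0: (6−6)−0=0 ⇒ 0
Ȟ^1: (15−9)−6=0 plus torsion [2] ⇒ Z/2
Ȟ^2: (10−0)−9=1 ⇒ Z


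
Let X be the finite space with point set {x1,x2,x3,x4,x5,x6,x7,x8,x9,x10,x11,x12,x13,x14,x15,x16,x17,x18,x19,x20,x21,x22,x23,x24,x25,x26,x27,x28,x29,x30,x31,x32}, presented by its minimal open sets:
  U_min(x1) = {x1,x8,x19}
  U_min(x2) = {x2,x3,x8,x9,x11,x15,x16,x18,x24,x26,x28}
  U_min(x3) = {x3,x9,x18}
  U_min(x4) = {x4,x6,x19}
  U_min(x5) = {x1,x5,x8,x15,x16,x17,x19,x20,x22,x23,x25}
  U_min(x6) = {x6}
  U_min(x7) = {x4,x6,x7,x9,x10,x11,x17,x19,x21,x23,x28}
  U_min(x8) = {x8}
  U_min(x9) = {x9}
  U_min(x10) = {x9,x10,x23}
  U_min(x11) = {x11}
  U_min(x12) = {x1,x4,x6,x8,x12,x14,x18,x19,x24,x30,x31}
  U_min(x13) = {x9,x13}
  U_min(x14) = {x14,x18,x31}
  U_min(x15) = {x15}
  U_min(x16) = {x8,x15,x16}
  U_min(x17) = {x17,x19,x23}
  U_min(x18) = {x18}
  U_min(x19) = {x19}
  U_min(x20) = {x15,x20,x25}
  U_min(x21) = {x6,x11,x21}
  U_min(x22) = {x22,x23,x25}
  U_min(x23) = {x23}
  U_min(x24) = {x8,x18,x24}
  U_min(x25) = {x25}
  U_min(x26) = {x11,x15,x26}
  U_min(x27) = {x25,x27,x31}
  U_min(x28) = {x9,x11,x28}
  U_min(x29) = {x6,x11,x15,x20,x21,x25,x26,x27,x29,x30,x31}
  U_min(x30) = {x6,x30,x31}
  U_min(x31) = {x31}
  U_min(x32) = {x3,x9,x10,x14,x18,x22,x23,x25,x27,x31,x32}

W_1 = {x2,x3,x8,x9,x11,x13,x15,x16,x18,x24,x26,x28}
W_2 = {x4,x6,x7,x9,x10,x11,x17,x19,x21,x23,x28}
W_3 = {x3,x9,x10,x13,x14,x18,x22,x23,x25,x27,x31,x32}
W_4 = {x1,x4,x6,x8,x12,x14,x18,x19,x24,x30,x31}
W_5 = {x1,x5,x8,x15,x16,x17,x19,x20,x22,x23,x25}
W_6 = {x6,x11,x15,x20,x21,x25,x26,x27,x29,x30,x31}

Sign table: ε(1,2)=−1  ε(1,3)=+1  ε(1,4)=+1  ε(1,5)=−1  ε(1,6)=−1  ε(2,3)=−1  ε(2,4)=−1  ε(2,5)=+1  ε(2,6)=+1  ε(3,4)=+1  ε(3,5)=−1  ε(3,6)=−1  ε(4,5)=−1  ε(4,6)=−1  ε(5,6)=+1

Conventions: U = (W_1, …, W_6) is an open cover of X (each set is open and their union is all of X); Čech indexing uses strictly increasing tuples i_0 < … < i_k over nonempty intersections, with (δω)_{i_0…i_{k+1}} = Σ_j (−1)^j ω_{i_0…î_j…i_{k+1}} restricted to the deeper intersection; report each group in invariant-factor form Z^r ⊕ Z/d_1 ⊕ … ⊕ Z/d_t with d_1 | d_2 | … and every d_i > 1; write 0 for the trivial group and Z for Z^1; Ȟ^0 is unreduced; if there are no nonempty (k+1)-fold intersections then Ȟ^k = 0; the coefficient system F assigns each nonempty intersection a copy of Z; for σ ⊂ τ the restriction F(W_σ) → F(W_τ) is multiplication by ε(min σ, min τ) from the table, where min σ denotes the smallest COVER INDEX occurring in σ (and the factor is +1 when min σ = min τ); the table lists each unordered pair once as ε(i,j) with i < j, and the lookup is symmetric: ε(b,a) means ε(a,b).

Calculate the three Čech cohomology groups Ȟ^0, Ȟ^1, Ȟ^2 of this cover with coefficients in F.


Ȟ^0 ≅ Z,  Ȟ^1 ≅ 0,  Ȟ^2 ≅ Z/2

nonempty overlaps:
  W12={x9,x11,x28} W13={x3,x9,x13,x18} W14={x8,x18,x24} W15={x8,x15,x16} W16={x11,x15,x26} W23={x9,x10,x23} W24={x4,x6,x19} W25={x17,x19,x23} W26={x6,x11,x21} W34={x14,x18,x31} W35={x22,x23,x25} W36={x25,x27,x31} W45={x1,x8,x19} W46={x6,x30,x31} W56={x15,x20,x25}
  W123={x9} W126={x11} W134={x18} W145={x8} W156={x15} W235={x23} W245={x19} W246={x6} W346={x31} W356={x25}
C dims 6,15,10; δ0: rk 5, SNF 1^5; δ1: rk 10, SNF 1^9·2
degree 0: 6−5−0 = 1 → Ȟ^0 ≅ Z
degree 1: 15−10−5 = 0 → Ȟ^1 ≅ 0
degree 2: 10−0−10 = 0 plus torsion [2] → Ȟ^2 ≅ Z/2


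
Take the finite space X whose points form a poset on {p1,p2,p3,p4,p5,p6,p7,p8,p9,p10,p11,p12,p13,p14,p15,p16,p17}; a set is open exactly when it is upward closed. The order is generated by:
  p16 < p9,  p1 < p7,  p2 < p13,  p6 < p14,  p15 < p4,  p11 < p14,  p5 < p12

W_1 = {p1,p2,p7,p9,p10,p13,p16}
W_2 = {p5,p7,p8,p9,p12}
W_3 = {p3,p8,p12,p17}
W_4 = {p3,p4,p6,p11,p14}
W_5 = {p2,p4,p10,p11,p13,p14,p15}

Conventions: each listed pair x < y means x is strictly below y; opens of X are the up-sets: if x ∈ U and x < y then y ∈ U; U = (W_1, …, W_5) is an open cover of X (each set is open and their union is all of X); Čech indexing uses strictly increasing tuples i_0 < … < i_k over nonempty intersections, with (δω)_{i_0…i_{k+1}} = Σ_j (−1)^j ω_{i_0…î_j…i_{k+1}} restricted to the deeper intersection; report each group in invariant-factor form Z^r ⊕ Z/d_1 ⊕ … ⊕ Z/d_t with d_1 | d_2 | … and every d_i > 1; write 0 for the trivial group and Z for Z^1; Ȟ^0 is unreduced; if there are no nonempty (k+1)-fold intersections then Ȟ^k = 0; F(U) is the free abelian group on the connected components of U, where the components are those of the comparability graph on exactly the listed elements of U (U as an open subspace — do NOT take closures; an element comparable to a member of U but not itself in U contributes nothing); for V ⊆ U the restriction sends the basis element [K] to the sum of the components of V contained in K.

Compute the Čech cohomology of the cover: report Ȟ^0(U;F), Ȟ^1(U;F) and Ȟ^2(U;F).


nonempty overlaps:
  W12={p7,p9} W15={p2,p10,p13} W23={p8,p12} W34={p3} W45={p4,p11,p14}
components per intersection:
  W1: {p1,p7} {p2,p13} {p9,p16} {p10}
  W2: {p5,p12} {p7} {p8} {p9}
  W3: {p3} {p8} {p12} {p17}
  W4: {p3} {p4} {p6,p11,p14}
  W5: {p2,p13} {p4,p15} {p10} {p11,p14}
  W12: {p7} {p9}
  W15: {p2,p13} {p10}
  W23: {p8} {p12}
  W34: {p3}
  W45: {p4} {p11,p14}
C dims 19,9; δ0: rk 9, SNF 1^9
degree 0: 19−9−0 = 10 → Ȟ^0 ≅ Z^10
degree 1: 9−0−9 = 0 → Ȟ^1 ≅ 0
degree 2: 0−0−0 = 0 → Ȟ^2 ≅ 0

Ȟ^0 ≅ Z^10; Ȟ^1 ≅ 0; Ȟ^2 ≅ 0
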